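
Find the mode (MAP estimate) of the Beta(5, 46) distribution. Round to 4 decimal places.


For Beta(a,b) with a,b > 1:
Mode = (a-1)/(a+b-2) = (5-1)/(51-2)
= 4/49 = 0.0816

0.0816


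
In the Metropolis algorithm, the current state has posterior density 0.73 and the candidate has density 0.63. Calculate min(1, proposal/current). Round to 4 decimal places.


Ratio = 0.63/0.73 = 0.863
Acceptance probability = min(1, 0.863)
= 0.863

0.863


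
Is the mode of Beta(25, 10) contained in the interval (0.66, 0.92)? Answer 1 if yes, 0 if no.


Mode = (a-1)/(a+b-2) = 24/33 = 0.7273
Interval: (0.66, 0.92)
Contains mode? 1

1


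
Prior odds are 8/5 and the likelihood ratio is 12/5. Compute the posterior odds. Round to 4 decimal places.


Posterior odds = prior odds * likelihood ratio
= (8/5) * (12/5)
= 96 / 25
= 3.84

3.84


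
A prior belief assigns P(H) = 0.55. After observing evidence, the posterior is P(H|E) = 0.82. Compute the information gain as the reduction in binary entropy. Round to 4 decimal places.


H(prior) = -0.55*log2(0.55) - 0.45*log2(0.45)
= 0.9928
H(post) = -0.82*log2(0.82) - 0.18*log2(0.18)
= 0.6801
IG = 0.9928 - 0.6801 = 0.3127

0.3127


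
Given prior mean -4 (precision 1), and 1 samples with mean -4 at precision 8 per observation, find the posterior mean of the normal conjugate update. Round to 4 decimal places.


The posterior mean is a precision-weighted average of prior and data.
Post. prec. = 1 + 8 = 9
Post. mean = (-4 + -32)/9 = -36/9 = -4.0

-4.0


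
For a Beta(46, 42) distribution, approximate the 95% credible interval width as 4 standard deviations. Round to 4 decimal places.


Variance of Beta(a,b) = ab / ((a+b)^2 * (a+b+1))
= 46*42 / ((88)^2 * 89)
= 0.0028
SD = sqrt(0.0028) = 0.0529
Width = 4 * SD = 0.2118

0.2118


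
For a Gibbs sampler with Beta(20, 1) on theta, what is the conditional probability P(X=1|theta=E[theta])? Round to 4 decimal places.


E[theta] = 20/(20+1) = 0.9524
P(X=1|theta) = theta = 0.9524

0.9524


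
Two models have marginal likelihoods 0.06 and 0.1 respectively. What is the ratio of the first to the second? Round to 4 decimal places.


Evidence ratio = 0.06 / 0.1
= 0.6

0.6


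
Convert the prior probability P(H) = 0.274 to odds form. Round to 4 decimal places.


P(not H) = 1 - 0.274 = 0.726
Odds = 0.274 / 0.726 = 0.3774

0.3774


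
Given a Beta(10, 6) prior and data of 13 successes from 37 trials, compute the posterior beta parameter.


Number of failures = 37 - 13 = 24
Posterior beta = 6 + 24 = 30

30


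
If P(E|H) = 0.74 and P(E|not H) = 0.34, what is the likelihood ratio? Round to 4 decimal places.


Likelihood ratio = P(E|H) / P(E|not H)
= 0.74 / 0.34
= 2.1765

2.1765


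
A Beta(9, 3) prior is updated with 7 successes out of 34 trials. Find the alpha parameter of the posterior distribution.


In the Beta-Binomial conjugate update:
alpha_post = alpha_prior + successes
= 9 + 7
= 16

16


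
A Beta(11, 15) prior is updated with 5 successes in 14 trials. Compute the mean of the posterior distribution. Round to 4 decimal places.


After update: Beta(16, 24)
Mean = 16 / (16 + 24) = 16 / 40
= 0.4

0.4


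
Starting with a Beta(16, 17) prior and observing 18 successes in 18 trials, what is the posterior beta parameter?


Posterior beta = prior beta + failures
Failures = 18 - 18 = 0
beta_post = 17 + 0 = 17

17


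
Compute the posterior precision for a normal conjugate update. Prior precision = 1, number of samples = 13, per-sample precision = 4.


tau_post = tau_0 + n * tau
= 1 + 13 * 4 = 53

53


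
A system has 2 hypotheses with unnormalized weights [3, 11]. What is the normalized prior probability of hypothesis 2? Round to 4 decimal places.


The normalized prior is the weight divided by the total.
Total weight = 14
P(H2) = 11 / 14 = 0.7857

0.7857


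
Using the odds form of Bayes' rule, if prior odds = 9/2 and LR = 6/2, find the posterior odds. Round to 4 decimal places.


Bayes' rule in odds form: posterior odds = prior odds * LR
= (9 * 6) / (2 * 2)
= 54/4 = 13.5

13.5


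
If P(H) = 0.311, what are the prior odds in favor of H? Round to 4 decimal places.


Prior odds = P(H) / (1 - P(H))
= 0.311 / 0.689
= 0.4514

0.4514


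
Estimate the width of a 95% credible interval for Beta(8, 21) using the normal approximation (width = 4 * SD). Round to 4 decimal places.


For Beta(a,b): Var = ab/((a+b)^2(a+b+1))
Var = 0.0067, SD = 0.0816
Approximate 95% CI width = 4 * 0.0816 = 0.3264

0.3264


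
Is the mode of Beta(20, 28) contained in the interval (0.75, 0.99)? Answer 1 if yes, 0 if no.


Mode = (a-1)/(a+b-2) = 19/46 = 0.413
Interval: (0.75, 0.99)
Contains mode? 0

0


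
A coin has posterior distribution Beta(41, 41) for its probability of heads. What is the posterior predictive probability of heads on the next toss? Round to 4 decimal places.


Posterior predictive = E[theta] = alpha/(alpha+beta)
= 41/82
= 0.5

0.5


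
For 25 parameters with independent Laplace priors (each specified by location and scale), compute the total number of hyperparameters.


A Laplace prior has 2 hyperparameters per parameter.
Total = 25 * 2 = 50

50


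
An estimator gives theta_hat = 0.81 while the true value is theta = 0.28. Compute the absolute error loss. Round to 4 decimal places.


The absolute error loss is |theta_hat - theta|
= |0.81 - 0.28|
= 0.53

0.53


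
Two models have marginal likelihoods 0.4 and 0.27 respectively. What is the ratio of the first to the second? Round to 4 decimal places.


Evidence ratio = 0.4 / 0.27
= 1.4815

1.4815


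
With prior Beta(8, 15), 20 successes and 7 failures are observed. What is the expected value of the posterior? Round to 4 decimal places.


Posterior = Beta(28, 22)
E[theta] = alpha/(alpha+beta)
= 28/50 = 0.56

0.56


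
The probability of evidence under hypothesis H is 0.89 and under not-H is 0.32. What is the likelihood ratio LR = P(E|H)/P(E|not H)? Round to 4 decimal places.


LR = 0.89 / 0.32
= 2.7812

2.7812


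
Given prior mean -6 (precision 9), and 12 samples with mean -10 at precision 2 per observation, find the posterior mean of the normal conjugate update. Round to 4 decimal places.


The posterior mean is a precision-weighted average of prior and data.
Post. prec. = 9 + 24 = 33
Post. mean = (-54 + -240)/33 = -294/33 = -8.9091

-8.9091


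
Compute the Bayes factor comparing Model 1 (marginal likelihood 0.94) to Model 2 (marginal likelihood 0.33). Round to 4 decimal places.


BF12 = marginal likelihood of M1 / marginal likelihood of M2
= 0.94/0.33
= 2.8485

2.8485


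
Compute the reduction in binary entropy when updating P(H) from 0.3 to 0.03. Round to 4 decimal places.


H_before = -p*log2(p) - (1-p)*log2(1-p) for p=0.3: 0.8813
H_after for p=0.03: 0.1944
Reduction = 0.8813 - 0.1944 = 0.6869

0.6869


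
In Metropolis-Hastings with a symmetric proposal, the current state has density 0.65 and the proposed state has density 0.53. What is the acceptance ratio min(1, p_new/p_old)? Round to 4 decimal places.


Ratio = p_new / p_old = 0.53 / 0.65 = 0.8154
Acceptance = min(1, 0.8154) = 0.8154

0.8154


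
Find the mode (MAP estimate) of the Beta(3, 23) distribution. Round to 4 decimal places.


For Beta(a,b) with a,b > 1:
Mode = (a-1)/(a+b-2) = (3-1)/(26-2)
= 2/24 = 0.0833

0.0833


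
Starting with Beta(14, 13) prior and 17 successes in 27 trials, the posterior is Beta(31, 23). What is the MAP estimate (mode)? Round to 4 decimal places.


The mode of Beta(a, b) when a > 1 and b > 1 is (a-1)/(a+b-2)
= (31 - 1) / (31 + 23 - 2)
= 30 / 52
= 0.5769

0.5769


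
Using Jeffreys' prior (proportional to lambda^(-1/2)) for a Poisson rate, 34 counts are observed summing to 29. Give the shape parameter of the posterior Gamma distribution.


Conjugate update: Gamma(prior_shape + S, prior_rate + n).
Prior shape = 0.5, prior rate = 0.
Posterior shape = 0.5 + S = 0.5 + 29 = 29.5

29.5


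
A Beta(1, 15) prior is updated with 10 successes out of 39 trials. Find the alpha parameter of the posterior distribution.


In the Beta-Binomial conjugate update:
alpha_post = alpha_prior + successes
= 1 + 10
= 11

11


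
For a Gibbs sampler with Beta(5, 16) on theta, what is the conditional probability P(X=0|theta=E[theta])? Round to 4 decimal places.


E[theta] = 5/(5+16) = 0.2381
P(X=0|theta) = 1 - theta = 0.7619

0.7619


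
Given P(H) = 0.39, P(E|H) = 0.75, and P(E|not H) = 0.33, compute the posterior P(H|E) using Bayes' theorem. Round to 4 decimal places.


By Bayes' theorem: P(H|E) = P(E|H)*P(H) / P(E)
P(E) = P(E|H)*P(H) + P(E|not H)*P(not H)
P(E) = 0.75*0.39 + 0.33*0.61 = 0.4938
P(H|E) = 0.75*0.39 / 0.4938 = 0.5923

0.5923


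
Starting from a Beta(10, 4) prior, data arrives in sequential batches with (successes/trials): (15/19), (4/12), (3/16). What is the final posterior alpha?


In sequential Bayesian updating, we sum all successes.
Total successes = 22
Final alpha = 10 + 22 = 32

32


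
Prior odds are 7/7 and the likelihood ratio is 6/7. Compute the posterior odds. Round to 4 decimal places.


Posterior odds = prior odds * likelihood ratio
= (7/7) * (6/7)
= 42 / 49
= 0.8571

0.8571


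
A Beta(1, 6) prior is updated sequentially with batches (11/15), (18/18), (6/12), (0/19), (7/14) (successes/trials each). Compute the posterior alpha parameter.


Sequential conjugate updating is equivalent to a single batch update.
Total successes across all batches = 42
alpha_posterior = alpha_prior + total_successes = 1 + 42
= 43

43


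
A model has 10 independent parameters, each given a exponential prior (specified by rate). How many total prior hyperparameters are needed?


Each exponential prior needs 1 hyperparameter (rate).
Total = 1 * 10 = 10

10


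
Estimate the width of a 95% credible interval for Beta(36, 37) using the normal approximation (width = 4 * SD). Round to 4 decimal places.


For Beta(a,b): Var = ab/((a+b)^2(a+b+1))
Var = 0.0034, SD = 0.0581
Approximate 95% CI width = 4 * 0.0581 = 0.2325

0.2325


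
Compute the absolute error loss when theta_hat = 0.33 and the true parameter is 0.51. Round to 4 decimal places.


L = |theta_hat - theta_true|
= |0.33 - 0.51| = 0.18

0.18


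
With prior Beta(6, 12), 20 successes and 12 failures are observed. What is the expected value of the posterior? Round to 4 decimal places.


Posterior = Beta(26, 24)
E[theta] = alpha/(alpha+beta)
= 26/50 = 0.52

0.52


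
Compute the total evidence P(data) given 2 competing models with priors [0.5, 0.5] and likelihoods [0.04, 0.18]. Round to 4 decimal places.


Marginal likelihood = sum P(model_i) * P(data|model_i)
Model 1: 0.5 * 0.04 = 0.02
Model 2: 0.5 * 0.18 = 0.09
Total = 0.11

0.11


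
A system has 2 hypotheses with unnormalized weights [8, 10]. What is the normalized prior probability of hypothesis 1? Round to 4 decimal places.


The normalized prior is the weight divided by the total.
Total weight = 18
P(H1) = 8 / 18 = 0.4444

0.4444


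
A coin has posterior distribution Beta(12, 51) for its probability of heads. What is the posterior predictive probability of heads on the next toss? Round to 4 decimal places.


Posterior predictive = E[theta] = alpha/(alpha+beta)
= 12/63
= 0.1905

0.1905


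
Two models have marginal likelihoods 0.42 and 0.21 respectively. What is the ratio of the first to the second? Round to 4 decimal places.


Evidence ratio = 0.42 / 0.21
= 2.0

2.0


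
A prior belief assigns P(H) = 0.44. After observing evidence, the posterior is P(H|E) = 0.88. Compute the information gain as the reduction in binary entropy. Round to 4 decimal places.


H(prior) = -0.44*log2(0.44) - 0.56*log2(0.56)
= 0.9896
H(post) = -0.88*log2(0.88) - 0.12*log2(0.12)
= 0.5294
IG = 0.9896 - 0.5294 = 0.4602

0.4602


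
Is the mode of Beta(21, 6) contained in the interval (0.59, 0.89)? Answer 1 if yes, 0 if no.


Mode = (a-1)/(a+b-2) = 20/25 = 0.8
Interval: (0.59, 0.89)
Contains mode? 1

1


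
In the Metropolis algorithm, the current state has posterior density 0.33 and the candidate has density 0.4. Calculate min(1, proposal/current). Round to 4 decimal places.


Ratio = 0.4/0.33 = 1.2121
Acceptance probability = min(1, 1.2121)
= 1.0

1.0


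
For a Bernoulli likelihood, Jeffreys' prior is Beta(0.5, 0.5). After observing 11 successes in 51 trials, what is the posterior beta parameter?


Jeffreys' prior for Bernoulli is Beta(0.5, 0.5).
Posterior is Beta(0.5 + k, 0.5 + n - k).
Posterior beta = 0.5 + (n - k) = 0.5 + 40 = 40.5

40.5


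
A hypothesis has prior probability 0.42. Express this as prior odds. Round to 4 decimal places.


Odds = P(H) / P(not H) = 0.42 / 0.58
= 0.7241

0.7241


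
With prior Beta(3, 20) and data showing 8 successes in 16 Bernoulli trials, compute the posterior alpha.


Conjugate update: alpha_posterior = alpha_prior + k
= 3 + 8 = 11

11


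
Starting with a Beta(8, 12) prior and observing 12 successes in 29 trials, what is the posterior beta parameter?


Posterior beta = prior beta + failures
Failures = 29 - 12 = 17
beta_post = 12 + 17 = 29

29


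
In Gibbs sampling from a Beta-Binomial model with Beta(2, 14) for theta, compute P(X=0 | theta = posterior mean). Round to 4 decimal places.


Posterior mean = alpha/(alpha+beta) = 2/16 = 0.125
P(X=0|theta=mean) = 1 - theta = 0.875

0.875


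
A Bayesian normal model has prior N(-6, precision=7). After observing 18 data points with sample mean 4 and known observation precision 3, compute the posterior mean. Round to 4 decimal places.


Posterior mean = (prior_precision * prior_mean + n * data_precision * data_mean) / (prior_precision + n * data_precision)
Numerator = 7*-6 + 18*3*4 = 174
Denominator = 7 + 18*3 = 61
Posterior mean = 2.8525

2.8525


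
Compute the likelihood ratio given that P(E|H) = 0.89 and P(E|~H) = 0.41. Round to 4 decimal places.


LR = P(E|H) / P(E|~H)
= 0.89 / 0.41 = 2.1707

2.1707


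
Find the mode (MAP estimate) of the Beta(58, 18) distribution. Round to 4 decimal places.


For Beta(a,b) with a,b > 1:
Mode = (a-1)/(a+b-2) = (58-1)/(76-2)
= 57/74 = 0.7703

0.7703


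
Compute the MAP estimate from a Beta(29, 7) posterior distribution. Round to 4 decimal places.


MAP = mode of Beta distribution
= (alpha - 1)/(alpha + beta - 2)
= (29-1)/(29+7-2)
= 28/34 = 0.8235

0.8235


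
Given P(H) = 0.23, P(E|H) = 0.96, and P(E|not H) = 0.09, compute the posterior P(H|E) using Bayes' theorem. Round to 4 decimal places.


By Bayes' theorem: P(H|E) = P(E|H)*P(H) / P(E)
P(E) = P(E|H)*P(H) + P(E|not H)*P(not H)
P(E) = 0.96*0.23 + 0.09*0.77 = 0.2901
P(H|E) = 0.96*0.23 / 0.2901 = 0.7611

0.7611


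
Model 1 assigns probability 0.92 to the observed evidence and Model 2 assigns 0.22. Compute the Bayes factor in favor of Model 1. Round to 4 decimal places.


BF = P(data|M1) / P(data|M2)
= 0.92 / 0.22 = 4.1818

4.1818


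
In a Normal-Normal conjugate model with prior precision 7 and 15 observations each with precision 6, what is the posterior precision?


Posterior precision = prior precision + n * observation precision
= 7 + 15 * 6
= 7 + 90 = 97

97


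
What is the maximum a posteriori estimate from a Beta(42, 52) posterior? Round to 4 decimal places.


The MAP estimate equals the mode of the distribution.
Mode of Beta(a,b) = (a-1)/(a+b-2)
= 41/92
= 0.4457

0.4457


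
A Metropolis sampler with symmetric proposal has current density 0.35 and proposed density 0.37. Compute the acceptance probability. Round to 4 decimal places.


For symmetric proposals, acceptance = min(1, pi(x*)/pi(x))
= min(1, 0.37/0.35)
= min(1, 1.0571) = 1.0

1.0


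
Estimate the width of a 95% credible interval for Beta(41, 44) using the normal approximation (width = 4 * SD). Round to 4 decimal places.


For Beta(a,b): Var = ab/((a+b)^2(a+b+1))
Var = 0.0029, SD = 0.0539
Approximate 95% CI width = 4 * 0.0539 = 0.2155

0.2155


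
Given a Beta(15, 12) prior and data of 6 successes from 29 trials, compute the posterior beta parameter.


Number of failures = 29 - 6 = 23
Posterior beta = 12 + 23 = 35

35


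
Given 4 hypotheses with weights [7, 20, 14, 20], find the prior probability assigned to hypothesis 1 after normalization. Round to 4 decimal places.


To normalize, divide each weight by the sum of all weights.
Sum = 61
Prior(H1) = 7/61 = 0.1148

0.1148


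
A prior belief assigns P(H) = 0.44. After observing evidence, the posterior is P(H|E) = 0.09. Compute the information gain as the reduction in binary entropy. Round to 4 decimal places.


H(prior) = -0.44*log2(0.44) - 0.56*log2(0.56)
= 0.9896
H(post) = -0.09*log2(0.09) - 0.91*log2(0.91)
= 0.4365
IG = 0.9896 - 0.4365 = 0.5531

0.5531


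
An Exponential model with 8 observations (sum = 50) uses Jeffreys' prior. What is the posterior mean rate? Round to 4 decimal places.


Posterior Gamma(8, 50)
E[lambda] = 8/50 = 0.16

0.16


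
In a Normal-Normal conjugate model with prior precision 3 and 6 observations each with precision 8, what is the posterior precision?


Posterior precision = prior precision + n * observation precision
= 3 + 6 * 8
= 3 + 48 = 51

51


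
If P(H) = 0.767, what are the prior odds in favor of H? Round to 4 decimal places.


Prior odds = P(H) / (1 - P(H))
= 0.767 / 0.233
= 3.2918

3.2918


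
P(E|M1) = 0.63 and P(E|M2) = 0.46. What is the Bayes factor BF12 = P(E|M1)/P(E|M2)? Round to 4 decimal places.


Bayes factor BF12 = P(E|M1) / P(E|M2)
= 0.63 / 0.46
= 1.3696

1.3696


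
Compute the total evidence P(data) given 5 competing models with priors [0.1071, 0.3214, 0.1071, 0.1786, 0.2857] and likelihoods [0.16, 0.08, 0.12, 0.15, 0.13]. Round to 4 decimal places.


Marginal likelihood = sum P(model_i) * P(data|model_i)
Model 1: 0.1071 * 0.16 = 0.0171
Model 2: 0.3214 * 0.08 = 0.0257
Model 3: 0.1071 * 0.12 = 0.0129
Model 4: 0.1786 * 0.15 = 0.0268
Model 5: 0.2857 * 0.13 = 0.0371
Total = 0.1196

0.1196


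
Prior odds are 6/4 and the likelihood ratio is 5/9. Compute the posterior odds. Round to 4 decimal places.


Posterior odds = prior odds * likelihood ratio
= (6/4) * (5/9)
= 30 / 36
= 0.8333

0.8333


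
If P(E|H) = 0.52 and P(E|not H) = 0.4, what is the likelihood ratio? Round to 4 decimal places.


Likelihood ratio = P(E|H) / P(E|not H)
= 0.52 / 0.4
= 1.3

1.3


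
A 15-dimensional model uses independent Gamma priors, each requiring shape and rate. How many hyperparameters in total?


Per parameter: 2 (shape and rate).
Total = 15 * 2 = 30

30


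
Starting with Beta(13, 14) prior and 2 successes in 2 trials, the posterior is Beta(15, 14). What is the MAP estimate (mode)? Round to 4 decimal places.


The mode of Beta(a, b) when a > 1 and b > 1 is (a-1)/(a+b-2)
= (15 - 1) / (15 + 14 - 2)
= 14 / 27
= 0.5185

0.5185


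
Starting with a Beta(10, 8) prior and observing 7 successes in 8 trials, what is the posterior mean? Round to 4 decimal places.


Posterior parameters: alpha = 10 + 7 = 17
beta = 8 + 1 = 9
Posterior mean = alpha / (alpha + beta) = 17 / 26
= 0.6538

0.6538


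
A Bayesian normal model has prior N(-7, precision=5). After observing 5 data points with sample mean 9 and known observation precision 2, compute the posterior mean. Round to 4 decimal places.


Posterior mean = (prior_precision * prior_mean + n * data_precision * data_mean) / (prior_precision + n * data_precision)
Numerator = 5*-7 + 5*2*9 = 55
Denominator = 5 + 5*2 = 15
Posterior mean = 3.6667

3.6667


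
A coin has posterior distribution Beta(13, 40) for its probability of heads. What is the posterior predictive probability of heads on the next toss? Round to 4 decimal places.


Posterior predictive = E[theta] = alpha/(alpha+beta)
= 13/53
= 0.2453

0.2453


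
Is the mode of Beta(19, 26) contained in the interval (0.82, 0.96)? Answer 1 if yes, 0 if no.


Mode = (a-1)/(a+b-2) = 18/43 = 0.4186
Interval: (0.82, 0.96)
Contains mode? 0

0


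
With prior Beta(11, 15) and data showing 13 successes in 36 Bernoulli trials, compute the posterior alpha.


Conjugate update: alpha_posterior = alpha_prior + k
= 11 + 13 = 24

24


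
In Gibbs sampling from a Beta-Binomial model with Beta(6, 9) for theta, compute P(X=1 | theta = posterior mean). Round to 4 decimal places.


Posterior mean = alpha/(alpha+beta) = 6/15 = 0.4
P(X=1|theta=mean) = theta = 0.4

0.4


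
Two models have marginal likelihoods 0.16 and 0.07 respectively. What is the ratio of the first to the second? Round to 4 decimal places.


Evidence ratio = 0.16 / 0.07
= 2.2857

2.2857


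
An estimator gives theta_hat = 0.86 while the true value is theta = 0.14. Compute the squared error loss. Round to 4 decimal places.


The squared error loss is (theta_hat - theta)^2
= (0.86 - 0.14)^2
= (0.72)^2 = 0.5184

0.5184


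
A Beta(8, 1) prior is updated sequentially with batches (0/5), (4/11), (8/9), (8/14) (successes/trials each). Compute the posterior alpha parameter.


Sequential conjugate updating is equivalent to a single batch update.
Total successes across all batches = 20
alpha_posterior = alpha_prior + total_successes = 8 + 20
= 28

28


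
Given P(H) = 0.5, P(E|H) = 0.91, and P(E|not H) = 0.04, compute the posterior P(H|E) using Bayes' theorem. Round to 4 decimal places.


By Bayes' theorem: P(H|E) = P(E|H)*P(H) / P(E)
P(E) = P(E|H)*P(H) + P(E|not H)*P(not H)
P(E) = 0.91*0.5 + 0.04*0.5 = 0.475
P(H|E) = 0.91*0.5 / 0.475 = 0.9579

0.9579


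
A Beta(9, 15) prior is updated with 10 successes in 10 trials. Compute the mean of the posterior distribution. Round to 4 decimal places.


After update: Beta(19, 15)
Mean = 19 / (19 + 15) = 19 / 34
= 0.5588

0.5588


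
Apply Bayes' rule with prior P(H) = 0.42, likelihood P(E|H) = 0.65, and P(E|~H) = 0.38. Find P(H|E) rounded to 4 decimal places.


Step 1: Compute marginal P(E) = P(E|H)P(H) + P(E|~H)P(~H)
= 0.65*0.42 + 0.38*0.58 = 0.4934
Step 2: P(H|E) = P(E|H)P(H)/P(E) = 0.273/0.4934
= 0.5533

0.5533


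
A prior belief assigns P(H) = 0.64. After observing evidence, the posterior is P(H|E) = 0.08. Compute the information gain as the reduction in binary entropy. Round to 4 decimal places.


H(prior) = -0.64*log2(0.64) - 0.36*log2(0.36)
= 0.9427
H(post) = -0.08*log2(0.08) - 0.92*log2(0.92)
= 0.4022
IG = 0.9427 - 0.4022 = 0.5405

0.5405


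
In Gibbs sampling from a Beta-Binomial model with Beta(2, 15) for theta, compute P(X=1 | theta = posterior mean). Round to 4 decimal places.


Posterior mean = alpha/(alpha+beta) = 2/17 = 0.1176
P(X=1|theta=mean) = theta = 0.1176

0.1176


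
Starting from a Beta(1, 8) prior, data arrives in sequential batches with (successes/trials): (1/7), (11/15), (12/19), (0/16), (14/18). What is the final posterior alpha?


In sequential Bayesian updating, we sum all successes.
Total successes = 38
Final alpha = 1 + 38 = 39

39


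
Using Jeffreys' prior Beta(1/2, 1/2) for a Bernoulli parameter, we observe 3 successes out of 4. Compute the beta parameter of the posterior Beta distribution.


Conjugate update: Beta(0.5 + k, 0.5 + n - k).
k = 3, n - k = 1
Posterior beta = 0.5 + (n - k) = 0.5 + 1 = 1.5

1.5


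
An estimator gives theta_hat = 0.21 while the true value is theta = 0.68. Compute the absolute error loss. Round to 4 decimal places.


The absolute error loss is |theta_hat - theta|
= |0.21 - 0.68|
= 0.47

0.47


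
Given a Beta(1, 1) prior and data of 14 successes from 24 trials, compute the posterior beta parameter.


Number of failures = 24 - 14 = 10
Posterior beta = 1 + 10 = 11

11


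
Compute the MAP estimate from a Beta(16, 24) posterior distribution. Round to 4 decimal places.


MAP = mode of Beta distribution
= (alpha - 1)/(alpha + beta - 2)
= (16-1)/(16+24-2)
= 15/38 = 0.3947

0.3947


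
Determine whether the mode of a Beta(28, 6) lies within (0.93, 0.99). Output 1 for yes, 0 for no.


First find the mode: (a-1)/(a+b-2) = 0.8438
Is 0.8438 in (0.93, 0.99)? 0

0


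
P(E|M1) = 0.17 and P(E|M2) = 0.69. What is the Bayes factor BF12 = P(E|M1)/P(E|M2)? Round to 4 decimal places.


Bayes factor BF12 = P(E|M1) / P(E|M2)
= 0.17 / 0.69
= 0.2464

0.2464


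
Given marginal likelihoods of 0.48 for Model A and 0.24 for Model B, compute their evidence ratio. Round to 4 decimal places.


Ratio = ML(A) / ML(B) = 0.48/0.24
= 2.0

2.0


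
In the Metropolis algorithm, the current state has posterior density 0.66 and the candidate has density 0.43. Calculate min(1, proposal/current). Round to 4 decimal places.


Ratio = 0.43/0.66 = 0.6515
Acceptance probability = min(1, 0.6515)
= 0.6515

0.6515


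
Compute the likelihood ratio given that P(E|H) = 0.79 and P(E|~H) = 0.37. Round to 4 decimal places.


LR = P(E|H) / P(E|~H)
= 0.79 / 0.37 = 2.1351

2.1351


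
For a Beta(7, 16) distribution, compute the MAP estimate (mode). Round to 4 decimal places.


MAP = mode = (a-1)/(a+b-2)
= (7-1)/(7+16-2)
= 6/21 = 0.2857

0.2857


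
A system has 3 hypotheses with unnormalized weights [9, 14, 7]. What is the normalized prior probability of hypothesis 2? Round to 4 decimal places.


The normalized prior is the weight divided by the total.
Total weight = 30
P(H2) = 14 / 30 = 0.4667

0.4667


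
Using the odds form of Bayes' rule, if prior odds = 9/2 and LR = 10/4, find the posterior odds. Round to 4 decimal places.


Bayes' rule in odds form: posterior odds = prior odds * LR
= (9 * 10) / (2 * 4)
= 90/8 = 11.25

11.25


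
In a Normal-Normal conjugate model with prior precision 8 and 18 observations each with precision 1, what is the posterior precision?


Posterior precision = prior precision + n * observation precision
= 8 + 18 * 1
= 8 + 18 = 26

26


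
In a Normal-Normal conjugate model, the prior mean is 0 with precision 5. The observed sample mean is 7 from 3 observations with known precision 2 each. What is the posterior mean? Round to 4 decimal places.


Posterior precision = tau0 + n*tau = 5 + 3*2 = 11
Posterior mean = (tau0*mu0 + n*tau*xbar) / posterior_precision
= (5*0 + 3*2*7) / 11
= 42 / 11 = 3.8182

3.8182


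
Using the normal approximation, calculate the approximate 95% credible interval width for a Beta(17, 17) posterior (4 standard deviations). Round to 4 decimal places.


Var(Beta) = 17*17/(34^2 * 35) = 0.0071
SD = 0.0845
Width ~ 4*SD = 0.3381

0.3381


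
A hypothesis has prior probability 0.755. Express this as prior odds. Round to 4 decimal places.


Odds = P(H) / P(not H) = 0.755 / 0.245
= 3.0816

3.0816


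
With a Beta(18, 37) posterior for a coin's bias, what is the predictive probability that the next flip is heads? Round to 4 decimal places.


The predictive probability equals the posterior mean.
P(next = heads) = alpha / (alpha + beta)
= 18 / 55 = 0.3273

0.3273


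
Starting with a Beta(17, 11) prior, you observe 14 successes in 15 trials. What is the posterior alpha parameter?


For a Beta-Binomial conjugate model:
Posterior alpha = prior alpha + number of successes
= 17 + 14 = 31

31


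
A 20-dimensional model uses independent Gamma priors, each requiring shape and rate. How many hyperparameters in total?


Per parameter: 2 (shape and rate).
Total = 20 * 2 = 40

40


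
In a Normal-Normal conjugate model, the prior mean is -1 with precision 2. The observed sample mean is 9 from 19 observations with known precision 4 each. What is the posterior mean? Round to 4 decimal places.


Posterior precision = tau0 + n*tau = 2 + 19*4 = 78
Posterior mean = (tau0*mu0 + n*tau*xbar) / posterior_precision
= (2*-1 + 19*4*9) / 78
= 682 / 78 = 8.7436

8.7436


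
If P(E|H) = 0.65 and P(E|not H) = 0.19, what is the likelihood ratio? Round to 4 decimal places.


Likelihood ratio = P(E|H) / P(E|not H)
= 0.65 / 0.19
= 3.4211

3.4211


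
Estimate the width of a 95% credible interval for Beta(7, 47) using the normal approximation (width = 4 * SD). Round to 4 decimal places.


For Beta(a,b): Var = ab/((a+b)^2(a+b+1))
Var = 0.0021, SD = 0.0453
Approximate 95% CI width = 4 * 0.0453 = 0.1812

0.1812


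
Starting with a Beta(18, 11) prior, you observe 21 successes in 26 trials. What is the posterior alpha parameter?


For a Beta-Binomial conjugate model:
Posterior alpha = prior alpha + number of successes
= 18 + 21 = 39

39


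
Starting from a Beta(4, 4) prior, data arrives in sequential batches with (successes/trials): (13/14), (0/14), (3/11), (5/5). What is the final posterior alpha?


In sequential Bayesian updating, we sum all successes.
Total successes = 21
Final alpha = 4 + 21 = 25

25


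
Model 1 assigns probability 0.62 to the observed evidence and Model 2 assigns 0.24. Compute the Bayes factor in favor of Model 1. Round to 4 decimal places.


BF = P(data|M1) / P(data|M2)
= 0.62 / 0.24 = 2.5833

2.5833


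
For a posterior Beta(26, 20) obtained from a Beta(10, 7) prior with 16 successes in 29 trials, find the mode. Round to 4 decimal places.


Mode = (alpha - 1) / (alpha + beta - 2)
= 25 / 44
= 0.5682

0.5682


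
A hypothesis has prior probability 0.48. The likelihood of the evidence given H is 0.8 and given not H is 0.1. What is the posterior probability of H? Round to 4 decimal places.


Using Bayes' theorem:
P(E) = 0.48 * 0.8 + 0.52 * 0.1
P(E) = 0.436
P(H|E) = (0.48 * 0.8) / 0.436 = 0.8807

0.8807


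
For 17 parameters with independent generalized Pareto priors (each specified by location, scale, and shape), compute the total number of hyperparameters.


A generalized Pareto prior has 3 hyperparameters per parameter.
Total = 17 * 3 = 51

51


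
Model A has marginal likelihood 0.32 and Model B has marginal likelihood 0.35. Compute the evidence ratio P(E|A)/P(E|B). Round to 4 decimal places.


Evidence ratio = P(E|A) / P(E|B)
= 0.32 / 0.35
= 0.9143

0.9143


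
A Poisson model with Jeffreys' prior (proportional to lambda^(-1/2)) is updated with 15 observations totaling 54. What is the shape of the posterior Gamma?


Posterior = Gamma(0.5 + S, n)
= Gamma(0.5 + 54, 15)
Posterior shape = 0.5 + S = 0.5 + 54 = 54.5

54.5


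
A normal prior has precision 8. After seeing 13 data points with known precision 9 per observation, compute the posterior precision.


In the conjugate normal model, precisions add:
tau_posterior = tau_prior + n * tau_data
= 8 + 13*9 = 125

125


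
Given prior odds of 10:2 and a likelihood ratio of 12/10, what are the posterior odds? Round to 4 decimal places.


Posterior odds = prior odds * LR
Prior odds = 10/2 = 5.0
LR = 12/10 = 1.2
Posterior odds = 5.0 * 1.2 = 6.0

6.0


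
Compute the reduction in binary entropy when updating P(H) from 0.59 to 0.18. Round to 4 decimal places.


H_before = -p*log2(p) - (1-p)*log2(1-p) for p=0.59: 0.9765
H_after for p=0.18: 0.6801
Reduction = 0.9765 - 0.6801 = 0.2964

0.2964


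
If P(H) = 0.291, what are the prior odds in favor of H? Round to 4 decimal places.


Prior odds = P(H) / (1 - P(H))
= 0.291 / 0.709
= 0.4104

0.4104


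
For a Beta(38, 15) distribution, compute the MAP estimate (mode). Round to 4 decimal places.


MAP = mode = (a-1)/(a+b-2)
= (38-1)/(38+15-2)
= 37/51 = 0.7255

0.7255


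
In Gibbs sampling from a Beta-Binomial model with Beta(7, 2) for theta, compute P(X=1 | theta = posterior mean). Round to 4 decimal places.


Posterior mean = alpha/(alpha+beta) = 7/9 = 0.7778
P(X=1|theta=mean) = theta = 0.7778

0.7778


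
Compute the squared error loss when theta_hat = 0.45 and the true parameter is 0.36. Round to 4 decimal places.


L = (theta_hat - theta_true)^2
= (0.45 - 0.36)^2
= 0.09^2 = 0.0081

0.0081


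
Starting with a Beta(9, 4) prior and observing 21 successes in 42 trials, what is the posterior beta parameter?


Posterior beta = prior beta + failures
Failures = 42 - 21 = 21
beta_post = 4 + 21 = 25

25


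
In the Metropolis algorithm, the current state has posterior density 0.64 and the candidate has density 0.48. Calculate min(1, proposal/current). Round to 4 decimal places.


Ratio = 0.48/0.64 = 0.75
Acceptance probability = min(1, 0.75)
= 0.75

0.75


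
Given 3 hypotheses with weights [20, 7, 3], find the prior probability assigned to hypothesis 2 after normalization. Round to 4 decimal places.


To normalize, divide each weight by the sum of all weights.
Sum = 30
Prior(H2) = 7/30 = 0.2333

0.2333


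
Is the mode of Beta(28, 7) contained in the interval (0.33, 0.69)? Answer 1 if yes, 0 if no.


Mode = (a-1)/(a+b-2) = 27/33 = 0.8182
Interval: (0.33, 0.69)
Contains mode? 0

0


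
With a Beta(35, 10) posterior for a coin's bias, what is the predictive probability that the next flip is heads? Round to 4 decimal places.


The predictive probability equals the posterior mean.
P(next = heads) = alpha / (alpha + beta)
= 35 / 45 = 0.7778

0.7778


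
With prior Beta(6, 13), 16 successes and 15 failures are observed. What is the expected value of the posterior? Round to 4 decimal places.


Posterior = Beta(22, 28)
E[theta] = alpha/(alpha+beta)
= 22/50 = 0.44

0.44


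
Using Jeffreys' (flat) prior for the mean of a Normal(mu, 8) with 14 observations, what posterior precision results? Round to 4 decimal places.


Flat prior means prior precision is 0.
Posterior precision = n / sigma^2 = 14/8 = 1.75

1.75


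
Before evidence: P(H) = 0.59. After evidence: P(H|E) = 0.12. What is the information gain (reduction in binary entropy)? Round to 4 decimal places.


Prior entropy = 0.9765
Posterior entropy = 0.5294
Information gain = 0.9765 - 0.5294 = 0.4471

0.4471


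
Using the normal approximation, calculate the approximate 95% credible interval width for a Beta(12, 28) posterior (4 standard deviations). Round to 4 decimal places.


Var(Beta) = 12*28/(40^2 * 41) = 0.0051
SD = 0.0716
Width ~ 4*SD = 0.2863

0.2863


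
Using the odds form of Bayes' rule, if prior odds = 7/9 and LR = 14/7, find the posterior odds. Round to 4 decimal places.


Bayes' rule in odds form: posterior odds = prior odds * LR
= (7 * 14) / (9 * 7)
= 98/63 = 1.5556

1.5556


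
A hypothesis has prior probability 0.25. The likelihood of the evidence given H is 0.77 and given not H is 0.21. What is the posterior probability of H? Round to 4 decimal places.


Using Bayes' theorem:
P(E) = 0.25 * 0.77 + 0.75 * 0.21
P(E) = 0.35
P(H|E) = (0.25 * 0.77) / 0.35 = 0.55

0.55


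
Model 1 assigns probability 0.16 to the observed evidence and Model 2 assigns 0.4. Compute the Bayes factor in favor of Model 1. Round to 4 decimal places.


BF = P(data|M1) / P(data|M2)
= 0.16 / 0.4 = 0.4

0.4


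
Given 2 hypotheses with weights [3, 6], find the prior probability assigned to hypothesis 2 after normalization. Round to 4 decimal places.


To normalize, divide each weight by the sum of all weights.
Sum = 9
Prior(H2) = 6/9 = 0.6667

0.6667


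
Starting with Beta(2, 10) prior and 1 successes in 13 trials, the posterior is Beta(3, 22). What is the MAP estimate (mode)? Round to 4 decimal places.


The mode of Beta(a, b) when a > 1 and b > 1 is (a-1)/(a+b-2)
= (3 - 1) / (3 + 22 - 2)
= 2 / 23
= 0.087

0.087


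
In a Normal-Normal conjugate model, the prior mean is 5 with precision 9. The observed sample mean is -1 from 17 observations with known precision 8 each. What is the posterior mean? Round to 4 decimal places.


Posterior precision = tau0 + n*tau = 9 + 17*8 = 145
Posterior mean = (tau0*mu0 + n*tau*xbar) / posterior_precision
= (9*5 + 17*8*-1) / 145
= -91 / 145 = -0.6276

-0.6276


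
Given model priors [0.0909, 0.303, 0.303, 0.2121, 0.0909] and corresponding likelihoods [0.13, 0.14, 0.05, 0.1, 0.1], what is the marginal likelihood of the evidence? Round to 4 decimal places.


P(E) = sum_i P(M_i) P(E|M_i)
= 0.0118 + 0.0424 + 0.0152 + 0.0212 + 0.0091
= 0.0997

0.0997


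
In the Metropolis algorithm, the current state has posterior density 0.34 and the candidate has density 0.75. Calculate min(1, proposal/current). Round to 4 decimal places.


Ratio = 0.75/0.34 = 2.2059
Acceptance probability = min(1, 2.2059)
= 1.0

1.0


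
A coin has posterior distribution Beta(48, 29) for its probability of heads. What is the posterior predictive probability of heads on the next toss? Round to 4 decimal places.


Posterior predictive = E[theta] = alpha/(alpha+beta)
= 48/77
= 0.6234

0.6234


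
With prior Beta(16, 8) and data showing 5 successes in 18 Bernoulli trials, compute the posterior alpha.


Conjugate update: alpha_posterior = alpha_prior + k
= 16 + 5 = 21

21


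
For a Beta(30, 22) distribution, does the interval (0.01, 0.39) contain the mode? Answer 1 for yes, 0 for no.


Mode of Beta(a,b) = (a-1)/(a+b-2)
= (30-1)/(30+22-2) = 0.58
Check: 0.01 <= 0.58 <= 0.39?
Result: 0

0


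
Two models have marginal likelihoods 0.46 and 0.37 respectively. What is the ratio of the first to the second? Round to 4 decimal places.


Evidence ratio = 0.46 / 0.37
= 1.2432

1.2432


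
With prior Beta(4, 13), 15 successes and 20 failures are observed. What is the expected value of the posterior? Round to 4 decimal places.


Posterior = Beta(19, 33)
E[theta] = alpha/(alpha+beta)
= 19/52 = 0.3654

0.3654


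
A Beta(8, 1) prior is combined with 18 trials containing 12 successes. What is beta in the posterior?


In conjugate updating:
beta_posterior = beta_prior + (n - k)
= 1 + (18 - 12)
= 1 + 6 = 7

7


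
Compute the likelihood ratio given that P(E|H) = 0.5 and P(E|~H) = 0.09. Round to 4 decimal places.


LR = P(E|H) / P(E|~H)
= 0.5 / 0.09 = 5.5556

5.5556


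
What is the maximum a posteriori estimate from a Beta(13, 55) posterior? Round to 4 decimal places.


The MAP estimate equals the mode of the distribution.
Mode of Beta(a,b) = (a-1)/(a+b-2)
= 12/66
= 0.1818

0.1818


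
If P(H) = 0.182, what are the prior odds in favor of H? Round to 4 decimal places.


Prior odds = P(H) / (1 - P(H))
= 0.182 / 0.818
= 0.2225

0.2225


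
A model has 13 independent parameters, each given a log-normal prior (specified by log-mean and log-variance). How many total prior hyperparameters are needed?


Each log-normal prior needs 2 hyperparameters (log-mean and log-variance).
Total = 2 * 13 = 26

26


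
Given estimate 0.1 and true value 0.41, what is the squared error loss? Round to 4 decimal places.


Squared error = (estimate - true)^2
Difference = -0.31
Loss = -0.31^2 = 0.0961

0.0961


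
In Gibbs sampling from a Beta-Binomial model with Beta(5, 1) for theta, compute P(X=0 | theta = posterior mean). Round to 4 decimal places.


Posterior mean = alpha/(alpha+beta) = 5/6 = 0.8333
P(X=0|theta=mean) = 1 - theta = 0.1667

0.1667


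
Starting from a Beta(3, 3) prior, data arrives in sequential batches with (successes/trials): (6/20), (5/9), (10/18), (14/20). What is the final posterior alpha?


In sequential Bayesian updating, we sum all successes.
Total successes = 35
Final alpha = 3 + 35 = 38

38


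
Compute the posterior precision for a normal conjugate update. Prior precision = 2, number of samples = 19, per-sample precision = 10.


tau_post = tau_0 + n * tau
= 2 + 19 * 10 = 192

192


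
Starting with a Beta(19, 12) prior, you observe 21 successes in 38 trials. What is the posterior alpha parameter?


For a Beta-Binomial conjugate model:
Posterior alpha = prior alpha + number of successes
= 19 + 21 = 40

40


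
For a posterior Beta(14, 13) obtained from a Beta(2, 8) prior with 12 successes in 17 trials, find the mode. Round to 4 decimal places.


Mode = (alpha - 1) / (alpha + beta - 2)
= 13 / 25
= 0.52

0.52


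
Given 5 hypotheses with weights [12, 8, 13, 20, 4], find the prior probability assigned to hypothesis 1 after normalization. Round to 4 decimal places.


To normalize, divide each weight by the sum of all weights.
Sum = 57
Prior(H1) = 12/57 = 0.2105

0.2105
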